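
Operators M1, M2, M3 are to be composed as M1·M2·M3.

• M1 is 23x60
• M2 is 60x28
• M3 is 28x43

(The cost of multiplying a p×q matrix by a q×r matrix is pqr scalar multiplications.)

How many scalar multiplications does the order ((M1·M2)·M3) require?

(M1·M2): 23×60 by 60×28 → 23×28, cost 23·60·28 = 38640
((M1·M2)·M3): 23×28 by 28×43 → 23×43, cost 23·28·43 = 27692; cumulative 66332
Total: 66332 scalar multiplications.

66332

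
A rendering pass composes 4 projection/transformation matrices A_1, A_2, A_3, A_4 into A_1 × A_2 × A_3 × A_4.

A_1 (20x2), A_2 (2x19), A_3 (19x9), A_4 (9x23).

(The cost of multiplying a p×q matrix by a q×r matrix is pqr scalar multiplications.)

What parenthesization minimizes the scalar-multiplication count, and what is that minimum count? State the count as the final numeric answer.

Adjacent pairs: A_1A_2 = 20·2·19 = 760; A_2A_3 = 2·19·9 = 342; A_3A_4 = 19·9·23 = 3933.
Length 3: A_1..A_3: k=1: 0+342+20·2·9=702; k=2: 760+0+20·19·9=4180 → min 702 | A_2..A_4: k=2: 0+3933+2·19·23=4807; k=3: 342+0+2·9·23=756 → min 756.
Length 4: A_1..A_4: k=1: 0+756+20·2·23=1676; k=2: 760+3933+20·19·23=13433; k=3: 702+0+20·9·23=4842 → min 1676.
Optimal parenthesization: (A_1 × ((A_2 × A_3) × A_4)) with cost 1676.

1676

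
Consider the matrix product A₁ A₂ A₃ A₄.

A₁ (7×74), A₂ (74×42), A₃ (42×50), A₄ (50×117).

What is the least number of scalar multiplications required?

Adjacent pairs: A₁A₂ = 7·74·42 = 21756; A₂A₃ = 74·42·50 = 155400; A₃A₄ = 42·50·117 = 245700.
Length 3: A₁..A₃: k=1: 0+155400+7·74·50=181300; k=2: 21756+0+7·42·50=36456 → min 36456 | A₂..A₄: k=2: 0+245700+74·42·117=609336; k=3: 155400+0+74·50·117=588300 → min 588300.
Length 4: A₁..A₄: k=1: 0+588300+7·74·117=648906; k=2: 21756+245700+7·42·117=301854; k=3: 36456+0+7·50·117=77406 → min 77406.
Optimal order: (((A₁ A₂) A₃) A₄) with cost 77406.

77406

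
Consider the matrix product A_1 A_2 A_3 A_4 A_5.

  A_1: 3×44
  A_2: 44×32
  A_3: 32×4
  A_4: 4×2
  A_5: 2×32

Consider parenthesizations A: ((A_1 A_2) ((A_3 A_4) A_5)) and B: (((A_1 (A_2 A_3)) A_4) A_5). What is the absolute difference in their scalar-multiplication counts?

3224

Order A = ((A_1 A_2) ((A_3 A_4) A_5)): (A_1 A_2): 3×44 by 44×32 → 3×32, cost 3·44·32 = 4224; (A_3 A_4): 32×4 by 4×2 → 32×2, cost 32·4·2 = 256; ((A_3 A_4) A_5): 32×2 by 2×32 → 32×32, cost 32·2·32 = 2048; cumulative 2304; ((A_1 A_2) ((A_3 A_4) A_5)): 3×32 by 32×32 → 3×32, cost 3·32·32 = 3072; cumulative 9600. Total 9600.
Order B = (((A_1 (A_2 A_3)) A_4) A_5): (A_2 A_3): 44×32 by 32×4 → 44×4, cost 44·32·4 = 5632; (A_1 (A_2 A_3)): 3×44 by 44×4 → 3×4, cost 3·44·4 = 528; cumulative 6160; ((A_1 (A_2 A_3)) A_4): 3×4 by 4×2 → 3×2, cost 3·4·2 = 24; cumulative 6184; (((A_1 (A_2 A_3)) A_4) A_5): 3×2 by 2×32 → 3×32, cost 3·2·32 = 192; cumulative 6376. Total 6376.
Difference: |9600 − 6376| = 3224.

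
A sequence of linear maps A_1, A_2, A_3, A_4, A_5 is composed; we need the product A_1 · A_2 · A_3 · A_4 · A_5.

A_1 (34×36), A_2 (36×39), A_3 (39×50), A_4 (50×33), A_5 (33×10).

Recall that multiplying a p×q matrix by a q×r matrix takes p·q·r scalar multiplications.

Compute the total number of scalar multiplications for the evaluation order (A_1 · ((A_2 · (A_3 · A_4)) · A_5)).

134802

(A_3 · A_4): 39×50 by 50×33 → 39×33, cost 39·50·33 = 64350
(A_2 · (A_3 · A_4)): 36×39 by 39×33 → 36×33, cost 36·39·33 = 46332; cumulative 110682
((A_2 · (A_3 · A_4)) · A_5): 36×33 by 33×10 → 36×10, cost 36·33·10 = 11880; cumulative 122562
(A_1 · ((A_2 · (A_3 · A_4)) · A_5)): 34×36 by 36×10 → 34×10, cost 34·36·10 = 12240; cumulative 134802
Total: 134802 scalar multiplications.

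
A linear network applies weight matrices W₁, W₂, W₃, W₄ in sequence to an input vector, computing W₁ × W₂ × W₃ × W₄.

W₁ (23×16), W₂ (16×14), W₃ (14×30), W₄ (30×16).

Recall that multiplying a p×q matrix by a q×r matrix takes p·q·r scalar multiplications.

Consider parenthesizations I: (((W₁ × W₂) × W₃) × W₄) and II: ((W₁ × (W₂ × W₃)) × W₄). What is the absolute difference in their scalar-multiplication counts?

Order I = (((W₁ × W₂) × W₃) × W₄): (W₁ × W₂): 23×16 by 16×14 → 23×14, cost 23·16·14 = 5152; ((W₁ × W₂) × W₃): 23×14 by 14×30 → 23×30, cost 23·14·30 = 9660; cumulative 14812; (((W₁ × W₂) × W₃) × W₄): 23×30 by 30×16 → 23×16, cost 23·30·16 = 11040; cumulative 25852. Total 25852.
Order II = ((W₁ × (W₂ × W₃)) × W₄): (W₂ × W₃): 16×14 by 14×30 → 16×30, cost 16·14·30 = 6720; (W₁ × (W₂ × W₃)): 23×16 by 16×30 → 23×30, cost 23·16·30 = 11040; cumulative 17760; ((W₁ × (W₂ × W₃)) × W₄): 23×30 by 30×16 → 23×16, cost 23·30·16 = 11040; cumulative 28800. Total 28800.
Difference: |25852 − 28800| = 2948.

2948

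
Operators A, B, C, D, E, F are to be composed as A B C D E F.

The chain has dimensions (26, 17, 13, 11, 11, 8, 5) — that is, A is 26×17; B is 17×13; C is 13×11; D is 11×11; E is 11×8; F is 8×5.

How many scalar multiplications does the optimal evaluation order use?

Adjacent pairs: AB = 26·17·13 = 5746; BC = 17·13·11 = 2431; CD = 13·11·11 = 1573; DE = 11·11·8 = 968; EF = 11·8·5 = 440.
Length 3: A..C: k=1: 0+2431+26·17·11=7293; k=2: 5746+0+26·13·11=9464 → min 7293 | B..D: k=2: 0+1573+17·13·11=4004; k=3: 2431+0+17·11·11=4488 → min 4004 | C..E: k=3: 0+968+13·11·8=2112; k=4: 1573+0+13·11·8=2717 → min 2112 | D..F: k=4: 0+440+11·11·5=1045; k=5: 968+0+11·8·5=1408 → min 1045.
Length 4: A..D: k=1: 0+4004+26·17·11=8866; k=2: 5746+1573+26·13·11=11037; k=3: 7293+0+26·11·11=10439 → min 8866 | B..E: k=2: 0+2112+17·13·8=3880; k=3: 2431+968+17·11·8=4895; k=4: 4004+0+17·11·8=5500 → min 3880 | C..F: k=3: 0+1045+13·11·5=1760; k=4: 1573+440+13·11·5=2728; k=5: 2112+0+13·8·5=2632 → min 1760.
Length 5: A..E: k=1: 0+3880+26·17·8=7416; k=2: 5746+2112+26·13·8=10562; k=3: 7293+968+26·11·8=10549; k=4: 8866+0+26·11·8=11154 → min 7416 | B..F: k=2: 0+1760+17·13·5=2865; k=3: 2431+1045+17·11·5=4411; k=4: 4004+440+17·11·5=5379; k=5: 3880+0+17·8·5=4560 → min 2865.
Length 6: A..F: k=1: 0+2865+26·17·5=5075; k=2: 5746+1760+26·13·5=9196; k=3: 7293+1045+26·11·5=9768; k=4: 8866+440+26·11·5=10736; k=5: 7416+0+26·8·5=8456 → min 5075.
Optimal order: (A (B (C (D (E F))))) with cost 5075.

5075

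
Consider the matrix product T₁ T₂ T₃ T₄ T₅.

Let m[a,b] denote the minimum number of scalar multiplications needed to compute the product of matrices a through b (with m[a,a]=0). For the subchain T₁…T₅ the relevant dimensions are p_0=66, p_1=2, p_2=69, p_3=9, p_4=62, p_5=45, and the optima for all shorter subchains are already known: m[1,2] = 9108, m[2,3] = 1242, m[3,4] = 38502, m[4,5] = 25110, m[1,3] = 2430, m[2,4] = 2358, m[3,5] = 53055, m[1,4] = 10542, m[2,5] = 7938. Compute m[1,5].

m[1,5] = min over k∈[1,4] of m[1,k]+m[k+1,5]+p_{0}·p_k·p_{5}.
k=1: 0 + 7938 + 66·2·45 = 13878; k=2: 9108 + 53055 + 66·69·45 = 267093; k=3: 2430 + 25110 + 66·9·45 = 54270; k=4: 10542 + 0 + 66·62·45 = 194682.
Minimum: 13878 at k=1.

13878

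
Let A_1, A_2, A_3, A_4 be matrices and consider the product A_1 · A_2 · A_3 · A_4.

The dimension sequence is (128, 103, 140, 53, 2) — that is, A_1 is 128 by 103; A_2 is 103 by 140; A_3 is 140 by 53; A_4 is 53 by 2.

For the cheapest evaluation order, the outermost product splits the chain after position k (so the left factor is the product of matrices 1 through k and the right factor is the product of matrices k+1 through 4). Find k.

1

Adjacent pairs: A_1A_2 = 128·103·140 = 1845760; A_2A_3 = 103·140·53 = 764260; A_3A_4 = 140·53·2 = 14840.
Length 3: A_1..A_3: k=1: 0+764260+128·103·53=1463012; k=2: 1845760+0+128·140·53=2795520 → min 1463012 | A_2..A_4: k=2: 0+14840+103·140·2=43680; k=3: 764260+0+103·53·2=775178 → min 43680.
Top-level splits: k=1: (A_1..A_1)·(A_2..A_4) → 0+43680+128·103·2 = 70048; k=2: (A_1..A_2)·(A_3..A_4) → 1845760+14840+128·140·2 = 1896440; k=3: (A_1..A_3)·(A_4..A_4) → 1463012+0+128·53·2 = 1476580.
Best split is after A_1, i.e. k = 1.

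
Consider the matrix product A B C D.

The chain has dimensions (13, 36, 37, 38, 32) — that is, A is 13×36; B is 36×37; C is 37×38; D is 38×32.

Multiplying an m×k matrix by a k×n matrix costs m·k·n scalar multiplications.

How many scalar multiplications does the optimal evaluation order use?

51402

Adjacent pairs: AB = 13·36·37 = 17316; BC = 36·37·38 = 50616; CD = 37·38·32 = 44992.
Length 3: A..C: k=1: 0+50616+13·36·38=68400; k=2: 17316+0+13·37·38=35594 → min 35594 | B..D: k=2: 0+44992+36·37·32=87616; k=3: 50616+0+36·38·32=94392 → min 87616.
Length 4: A..D: k=1: 0+87616+13·36·32=102592; k=2: 17316+44992+13·37·32=77700; k=3: 35594+0+13·38·32=51402 → min 51402.
Optimal order: (((A B) C) D) with cost 51402.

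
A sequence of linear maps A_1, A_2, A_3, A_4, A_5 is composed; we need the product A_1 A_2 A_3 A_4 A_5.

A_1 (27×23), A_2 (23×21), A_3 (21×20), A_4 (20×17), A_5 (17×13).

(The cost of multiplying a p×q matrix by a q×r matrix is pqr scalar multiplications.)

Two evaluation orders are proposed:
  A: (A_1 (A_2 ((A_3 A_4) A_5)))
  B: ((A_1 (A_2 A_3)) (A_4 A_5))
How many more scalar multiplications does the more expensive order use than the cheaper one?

Order A = (A_1 (A_2 ((A_3 A_4) A_5))): (A_3 A_4): 21×20 by 20×17 → 21×17, cost 21·20·17 = 7140; ((A_3 A_4) A_5): 21×17 by 17×13 → 21×13, cost 21·17·13 = 4641; cumulative 11781; (A_2 ((A_3 A_4) A_5)): 23×21 by 21×13 → 23×13, cost 23·21·13 = 6279; cumulative 18060; (A_1 (A_2 ((A_3 A_4) A_5))): 27×23 by 23×13 → 27×13, cost 27·23·13 = 8073; cumulative 26133. Total 26133.
Order B = ((A_1 (A_2 A_3)) (A_4 A_5)): (A_2 A_3): 23×21 by 21×20 → 23×20, cost 23·21·20 = 9660; (A_1 (A_2 A_3)): 27×23 by 23×20 → 27×20, cost 27·23·20 = 12420; cumulative 22080; (A_4 A_5): 20×17 by 17×13 → 20×13, cost 20·17·13 = 4420; ((A_1 (A_2 A_3)) (A_4 A_5)): 27×20 by 20×13 → 27×13, cost 27·20·13 = 7020; cumulative 33520. Total 33520.
Difference: |26133 − 33520| = 7387.

7387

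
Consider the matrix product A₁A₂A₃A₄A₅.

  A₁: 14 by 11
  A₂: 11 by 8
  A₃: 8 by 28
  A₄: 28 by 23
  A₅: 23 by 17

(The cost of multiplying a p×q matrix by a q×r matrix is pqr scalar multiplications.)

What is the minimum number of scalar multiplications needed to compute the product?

Adjacent pairs: A₁A₂ = 14·11·8 = 1232; A₂A₃ = 11·8·28 = 2464; A₃A₄ = 8·28·23 = 5152; A₄A₅ = 28·23·17 = 10948.
Length 3: A₁..A₃: k=1: 0+2464+14·11·28=6776; k=2: 1232+0+14·8·28=4368 → min 4368 | A₂..A₄: k=2: 0+5152+11·8·23=7176; k=3: 2464+0+11·28·23=9548 → min 7176 | A₃..A₅: k=3: 0+10948+8·28·17=14756; k=4: 5152+0+8·23·17=8280 → min 8280.
Length 4: A₁..A₄: k=1: 0+7176+14·11·23=10718; k=2: 1232+5152+14·8·23=8960; k=3: 4368+0+14·28·23=13384 → min 8960 | A₂..A₅: k=2: 0+8280+11·8·17=9776; k=3: 2464+10948+11·28·17=18648; k=4: 7176+0+11·23·17=11477 → min 9776.
Length 5: A₁..A₅: k=1: 0+9776+14·11·17=12394; k=2: 1232+8280+14·8·17=11416; k=3: 4368+10948+14·28·17=21980; k=4: 8960+0+14·23·17=14434 → min 11416.
Optimal order: ((A₁A₂)((A₃A₄)A₅)) with cost 11416.

11416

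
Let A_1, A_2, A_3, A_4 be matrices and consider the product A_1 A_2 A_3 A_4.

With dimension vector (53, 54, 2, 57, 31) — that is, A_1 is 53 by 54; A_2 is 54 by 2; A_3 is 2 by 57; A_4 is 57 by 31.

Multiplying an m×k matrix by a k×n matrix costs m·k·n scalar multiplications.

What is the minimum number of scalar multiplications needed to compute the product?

Adjacent pairs: A_1A_2 = 53·54·2 = 5724; A_2A_3 = 54·2·57 = 6156; A_3A_4 = 2·57·31 = 3534.
Length 3: A_1..A_3: k=1: 0+6156+53·54·57=169290; k=2: 5724+0+53·2·57=11766 → min 11766 | A_2..A_4: k=2: 0+3534+54·2·31=6882; k=3: 6156+0+54·57·31=101574 → min 6882.
Length 4: A_1..A_4: k=1: 0+6882+53·54·31=95604; k=2: 5724+3534+53·2·31=12544; k=3: 11766+0+53·57·31=105417 → min 12544.
Optimal order: ((A_1 A_2) (A_3 A_4)) with cost 12544.

12544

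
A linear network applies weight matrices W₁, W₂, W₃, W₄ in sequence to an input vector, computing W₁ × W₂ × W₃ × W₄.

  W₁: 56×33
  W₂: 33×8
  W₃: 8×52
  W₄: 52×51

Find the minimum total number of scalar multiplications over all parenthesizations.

58848

Adjacent pairs: W₁W₂ = 56·33·8 = 14784; W₂W₃ = 33·8·52 = 13728; W₃W₄ = 8·52·51 = 21216.
Length 3: W₁..W₃: k=1: 0+13728+56·33·52=109824; k=2: 14784+0+56·8·52=38080 → min 38080 | W₂..W₄: k=2: 0+21216+33·8·51=34680; k=3: 13728+0+33·52·51=101244 → min 34680.
Length 4: W₁..W₄: k=1: 0+34680+56·33·51=128928; k=2: 14784+21216+56·8·51=58848; k=3: 38080+0+56·52·51=186592 → min 58848.
Optimal order: ((W₁ × W₂) × (W₃ × W₄)) with cost 58848.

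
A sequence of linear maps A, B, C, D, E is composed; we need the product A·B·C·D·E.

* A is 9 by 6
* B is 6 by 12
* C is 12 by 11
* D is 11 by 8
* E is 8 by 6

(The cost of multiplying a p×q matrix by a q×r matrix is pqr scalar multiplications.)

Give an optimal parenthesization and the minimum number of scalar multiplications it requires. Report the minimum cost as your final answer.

1932

Adjacent pairs: AB = 9·6·12 = 648; BC = 6·12·11 = 792; CD = 12·11·8 = 1056; DE = 11·8·6 = 528.
Length 3: A..C: k=1: 0+792+9·6·11=1386; k=2: 648+0+9·12·11=1836 → min 1386 | B..D: k=2: 0+1056+6·12·8=1632; k=3: 792+0+6·11·8=1320 → min 1320 | C..E: k=3: 0+528+12·11·6=1320; k=4: 1056+0+12·8·6=1632 → min 1320.
Length 4: A..D: k=1: 0+1320+9·6·8=1752; k=2: 648+1056+9·12·8=2568; k=3: 1386+0+9·11·8=2178 → min 1752 | B..E: k=2: 0+1320+6·12·6=1752; k=3: 792+528+6·11·6=1716; k=4: 1320+0+6·8·6=1608 → min 1608.
Length 5: A..E: k=1: 0+1608+9·6·6=1932; k=2: 648+1320+9·12·6=2616; k=3: 1386+528+9·11·6=2508; k=4: 1752+0+9·8·6=2184 → min 1932.
Optimal parenthesization: (A·(((B·C)·D)·E)) with cost 1932.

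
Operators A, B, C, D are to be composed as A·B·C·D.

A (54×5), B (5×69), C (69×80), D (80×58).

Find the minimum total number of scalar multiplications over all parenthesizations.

66460

Adjacent pairs: AB = 54·5·69 = 18630; BC = 5·69·80 = 27600; CD = 69·80·58 = 320160.
Length 3: A..C: k=1: 0+27600+54·5·80=49200; k=2: 18630+0+54·69·80=316710 → min 49200 | B..D: k=2: 0+320160+5·69·58=340170; k=3: 27600+0+5·80·58=50800 → min 50800.
Length 4: A..D: k=1: 0+50800+54·5·58=66460; k=2: 18630+320160+54·69·58=554898; k=3: 49200+0+54·80·58=299760 → min 66460.
Optimal order: (A·((B·C)·D)) with cost 66460.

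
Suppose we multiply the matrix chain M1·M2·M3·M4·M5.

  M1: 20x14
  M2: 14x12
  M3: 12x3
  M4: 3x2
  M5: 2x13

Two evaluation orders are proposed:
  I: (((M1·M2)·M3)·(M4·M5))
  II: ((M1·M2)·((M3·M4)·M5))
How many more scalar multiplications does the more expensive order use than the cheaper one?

1926

Order I = (((M1·M2)·M3)·(M4·M5)): (M1·M2): 20×14 by 14×12 → 20×12, cost 20·14·12 = 3360; ((M1·M2)·M3): 20×12 by 12×3 → 20×3, cost 20·12·3 = 720; cumulative 4080; (M4·M5): 3×2 by 2×13 → 3×13, cost 3·2·13 = 78; (((M1·M2)·M3)·(M4·M5)): 20×3 by 3×13 → 20×13, cost 20·3·13 = 780; cumulative 4938. Total 4938.
Order II = ((M1·M2)·((M3·M4)·M5)): (M1·M2): 20×14 by 14×12 → 20×12, cost 20·14·12 = 3360; (M3·M4): 12×3 by 3×2 → 12×2, cost 12·3·2 = 72; ((M3·M4)·M5): 12×2 by 2×13 → 12×13, cost 12·2·13 = 312; cumulative 384; ((M1·M2)·((M3·M4)·M5)): 20×12 by 12×13 → 20×13, cost 20·12·13 = 3120; cumulative 6864. Total 6864.
Difference: |4938 − 6864| = 1926.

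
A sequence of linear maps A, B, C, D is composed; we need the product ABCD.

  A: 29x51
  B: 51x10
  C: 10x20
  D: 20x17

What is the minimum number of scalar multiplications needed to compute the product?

23120

Adjacent pairs: AB = 29·51·10 = 14790; BC = 51·10·20 = 10200; CD = 10·20·17 = 3400.
Length 3: A..C: k=1: 0+10200+29·51·20=39780; k=2: 14790+0+29·10·20=20590 → min 20590 | B..D: k=2: 0+3400+51·10·17=12070; k=3: 10200+0+51·20·17=27540 → min 12070.
Length 4: A..D: k=1: 0+12070+29·51·17=37213; k=2: 14790+3400+29·10·17=23120; k=3: 20590+0+29·20·17=30450 → min 23120.
Optimal order: ((AB)(CD)) with cost 23120.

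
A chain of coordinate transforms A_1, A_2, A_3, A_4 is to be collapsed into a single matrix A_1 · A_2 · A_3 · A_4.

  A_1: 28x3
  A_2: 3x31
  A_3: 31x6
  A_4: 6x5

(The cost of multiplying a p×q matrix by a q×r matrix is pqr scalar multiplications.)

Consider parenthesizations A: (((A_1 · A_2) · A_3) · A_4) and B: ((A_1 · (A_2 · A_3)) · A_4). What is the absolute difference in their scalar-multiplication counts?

Order A = (((A_1 · A_2) · A_3) · A_4): (A_1 · A_2): 28×3 by 3×31 → 28×31, cost 28·3·31 = 2604; ((A_1 · A_2) · A_3): 28×31 by 31×6 → 28×6, cost 28·31·6 = 5208; cumulative 7812; (((A_1 · A_2) · A_3) · A_4): 28×6 by 6×5 → 28×5, cost 28·6·5 = 840; cumulative 8652. Total 8652.
Order B = ((A_1 · (A_2 · A_3)) · A_4): (A_2 · A_3): 3×31 by 31×6 → 3×6, cost 3·31·6 = 558; (A_1 · (A_2 · A_3)): 28×3 by 3×6 → 28×6, cost 28·3·6 = 504; cumulative 1062; ((A_1 · (A_2 · A_3)) · A_4): 28×6 by 6×5 → 28×5, cost 28·6·5 = 840; cumulative 1902. Total 1902.
Difference: |8652 − 1902| = 6750.

6750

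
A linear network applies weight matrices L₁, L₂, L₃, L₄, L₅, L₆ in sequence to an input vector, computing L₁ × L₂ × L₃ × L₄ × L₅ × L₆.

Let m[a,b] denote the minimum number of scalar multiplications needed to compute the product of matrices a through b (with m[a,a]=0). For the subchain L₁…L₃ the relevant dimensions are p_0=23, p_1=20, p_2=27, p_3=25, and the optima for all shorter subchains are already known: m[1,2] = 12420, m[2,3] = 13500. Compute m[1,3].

m[1,3] = min over k∈[1,2] of m[1,k]+m[k+1,3]+p_{0}·p_k·p_{3}.
k=1: 0 + 13500 + 23·20·25 = 25000; k=2: 12420 + 0 + 23·27·25 = 27945.
Minimum: 25000 at k=1.

25000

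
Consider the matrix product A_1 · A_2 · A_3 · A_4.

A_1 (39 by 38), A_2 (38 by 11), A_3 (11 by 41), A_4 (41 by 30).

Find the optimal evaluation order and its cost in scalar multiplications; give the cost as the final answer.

42702

Adjacent pairs: A_1A_2 = 39·38·11 = 16302; A_2A_3 = 38·11·41 = 17138; A_3A_4 = 11·41·30 = 13530.
Length 3: A_1..A_3: k=1: 0+17138+39·38·41=77900; k=2: 16302+0+39·11·41=33891 → min 33891 | A_2..A_4: k=2: 0+13530+38·11·30=26070; k=3: 17138+0+38·41·30=63878 → min 26070.
Length 4: A_1..A_4: k=1: 0+26070+39·38·30=70530; k=2: 16302+13530+39·11·30=42702; k=3: 33891+0+39·41·30=81861 → min 42702.
Optimal parenthesization: ((A_1 · A_2) · (A_3 · A_4)) with cost 42702.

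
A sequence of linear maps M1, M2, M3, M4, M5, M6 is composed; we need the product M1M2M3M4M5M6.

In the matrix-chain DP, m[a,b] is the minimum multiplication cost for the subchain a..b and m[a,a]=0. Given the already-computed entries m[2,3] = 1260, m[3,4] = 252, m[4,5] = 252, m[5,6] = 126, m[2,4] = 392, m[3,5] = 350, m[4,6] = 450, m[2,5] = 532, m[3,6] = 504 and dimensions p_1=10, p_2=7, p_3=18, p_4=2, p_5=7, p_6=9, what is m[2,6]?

m[2,6] = min over k∈[2,5] of m[2,k]+m[k+1,6]+p_{1}·p_k·p_{6}.
k=2: 0 + 504 + 10·7·9 = 1134; k=3: 1260 + 450 + 10·18·9 = 3330; k=4: 392 + 126 + 10·2·9 = 698; k=5: 532 + 0 + 10·7·9 = 1162.
Minimum: 698 at k=4.

698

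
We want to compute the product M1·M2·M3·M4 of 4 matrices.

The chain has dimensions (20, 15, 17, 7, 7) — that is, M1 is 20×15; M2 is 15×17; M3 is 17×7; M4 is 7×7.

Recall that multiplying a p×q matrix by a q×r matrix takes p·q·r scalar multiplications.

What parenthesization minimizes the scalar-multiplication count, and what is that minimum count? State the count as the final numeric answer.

Adjacent pairs: M1M2 = 20·15·17 = 5100; M2M3 = 15·17·7 = 1785; M3M4 = 17·7·7 = 833.
Length 3: M1..M3: k=1: 0+1785+20·15·7=3885; k=2: 5100+0+20·17·7=7480 → min 3885 | M2..M4: k=2: 0+833+15·17·7=2618; k=3: 1785+0+15·7·7=2520 → min 2520.
Length 4: M1..M4: k=1: 0+2520+20·15·7=4620; k=2: 5100+833+20·17·7=8313; k=3: 3885+0+20·7·7=4865 → min 4620.
Optimal parenthesization: (M1·((M2·M3)·M4)) with cost 4620.

4620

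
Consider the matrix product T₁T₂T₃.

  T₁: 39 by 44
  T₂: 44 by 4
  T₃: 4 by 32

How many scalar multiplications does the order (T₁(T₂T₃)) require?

(T₂T₃): 44×4 by 4×32 → 44×32, cost 44·4·32 = 5632
(T₁(T₂T₃)): 39×44 by 44×32 → 39×32, cost 39·44·32 = 54912; cumulative 60544
Total: 60544 scalar multiplications.

60544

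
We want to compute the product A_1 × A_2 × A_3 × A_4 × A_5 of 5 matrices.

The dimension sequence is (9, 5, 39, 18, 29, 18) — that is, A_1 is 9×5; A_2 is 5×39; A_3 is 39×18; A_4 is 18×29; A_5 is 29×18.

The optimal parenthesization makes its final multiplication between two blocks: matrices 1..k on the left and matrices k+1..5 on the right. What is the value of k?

Adjacent pairs: A_1A_2 = 9·5·39 = 1755; A_2A_3 = 5·39·18 = 3510; A_3A_4 = 39·18·29 = 20358; A_4A_5 = 18·29·18 = 9396.
Length 3: A_1..A_3: k=1: 0+3510+9·5·18=4320; k=2: 1755+0+9·39·18=8073 → min 4320 | A_2..A_4: k=2: 0+20358+5·39·29=26013; k=3: 3510+0+5·18·29=6120 → min 6120 | A_3..A_5: k=3: 0+9396+39·18·18=22032; k=4: 20358+0+39·29·18=40716 → min 22032.
Length 4: A_1..A_4: k=1: 0+6120+9·5·29=7425; k=2: 1755+20358+9·39·29=32292; k=3: 4320+0+9·18·29=9018 → min 7425 | A_2..A_5: k=2: 0+22032+5·39·18=25542; k=3: 3510+9396+5·18·18=14526; k=4: 6120+0+5·29·18=8730 → min 8730.
Top-level splits: k=1: (A_1..A_1)·(A_2..A_5) → 0+8730+9·5·18 = 9540; k=2: (A_1..A_2)·(A_3..A_5) → 1755+22032+9·39·18 = 30105; k=3: (A_1..A_3)·(A_4..A_5) → 4320+9396+9·18·18 = 16632; k=4: (A_1..A_4)·(A_5..A_5) → 7425+0+9·29·18 = 12123.
Best split is after A_1, i.e. k = 1.

1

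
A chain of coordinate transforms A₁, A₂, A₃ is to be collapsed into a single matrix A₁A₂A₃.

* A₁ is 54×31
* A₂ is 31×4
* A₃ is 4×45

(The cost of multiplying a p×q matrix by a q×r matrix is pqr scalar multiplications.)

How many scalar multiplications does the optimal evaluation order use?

Order (A₁(A₂A₃)): (A₂A₃): 31×4 by 4×45 → 31×45, cost 31·4·45 = 5580; (A₁(A₂A₃)): 54×31 by 31×45 → 54×45, cost 54·31·45 = 75330; cumulative 80910. Total 80910.
Order ((A₁A₂)A₃): (A₁A₂): 54×31 by 31×4 → 54×4, cost 54·31·4 = 6696; ((A₁A₂)A₃): 54×4 by 4×45 → 54×45, cost 54·4·45 = 9720; cumulative 16416. Total 16416.
Minimum: 16416.

16416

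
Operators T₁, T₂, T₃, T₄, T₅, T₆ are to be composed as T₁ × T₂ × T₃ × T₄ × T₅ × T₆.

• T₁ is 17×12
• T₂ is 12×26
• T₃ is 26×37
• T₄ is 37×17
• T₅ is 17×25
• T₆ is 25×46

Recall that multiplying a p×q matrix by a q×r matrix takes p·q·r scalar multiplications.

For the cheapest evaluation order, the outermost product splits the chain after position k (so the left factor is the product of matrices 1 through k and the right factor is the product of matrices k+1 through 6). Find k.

1

Adjacent pairs: T₁T₂ = 17·12·26 = 5304; T₂T₃ = 12·26·37 = 11544; T₃T₄ = 26·37·17 = 16354; T₄T₅ = 37·17·25 = 15725; T₅T₆ = 17·25·46 = 19550.
Length 3: T₁..T₃: k=1: 0+11544+17·12·37=19092; k=2: 5304+0+17·26·37=21658 → min 19092 | T₂..T₄: k=2: 0+16354+12·26·17=21658; k=3: 11544+0+12·37·17=19092 → min 19092 | T₃..T₅: k=3: 0+15725+26·37·25=39775; k=4: 16354+0+26·17·25=27404 → min 27404 | T₄..T₆: k=4: 0+19550+37·17·46=48484; k=5: 15725+0+37·25·46=58275 → min 48484.
Length 4: T₁..T₄: k=1: 0+19092+17·12·17=22560; k=2: 5304+16354+17·26·17=29172; k=3: 19092+0+17·37·17=29785 → min 22560 | T₂..T₅: k=2: 0+27404+12·26·25=35204; k=3: 11544+15725+12·37·25=38369; k=4: 19092+0+12·17·25=24192 → min 24192 | T₃..T₆: k=3: 0+48484+26·37·46=92736; k=4: 16354+19550+26·17·46=56236; k=5: 27404+0+26·25·46=57304 → min 56236.
Length 5: T₁..T₅: k=1: 0+24192+17·12·25=29292; k=2: 5304+27404+17·26·25=43758; k=3: 19092+15725+17·37·25=50542; k=4: 22560+0+17·17·25=29785 → min 29292 | T₂..T₆: k=2: 0+56236+12·26·46=70588; k=3: 11544+48484+12·37·46=80452; k=4: 19092+19550+12·17·46=48026; k=5: 24192+0+12·25·46=37992 → min 37992.
Top-level splits: k=1: (T₁..T₁)·(T₂..T₆) → 0+37992+17·12·46 = 47376; k=2: (T₁..T₂)·(T₃..T₆) → 5304+56236+17·26·46 = 81872; k=3: (T₁..T₃)·(T₄..T₆) → 19092+48484+17·37·46 = 96510; k=4: (T₁..T₄)·(T₅..T₆) → 22560+19550+17·17·46 = 55404; k=5: (T₁..T₅)·(T₆..T₆) → 29292+0+17·25·46 = 48842.
Best split is after T₁, i.e. k = 1.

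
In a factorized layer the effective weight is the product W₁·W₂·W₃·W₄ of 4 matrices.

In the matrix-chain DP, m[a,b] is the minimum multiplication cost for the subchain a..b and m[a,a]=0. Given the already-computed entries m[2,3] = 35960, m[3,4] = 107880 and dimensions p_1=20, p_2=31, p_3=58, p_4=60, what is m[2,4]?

105560

m[2,4] = min over k∈[2,3] of m[2,k]+m[k+1,4]+p_{1}·p_k·p_{4}.
k=2: 0 + 107880 + 20·31·60 = 145080; k=3: 35960 + 0 + 20·58·60 = 105560.
Minimum: 105560 at k=3.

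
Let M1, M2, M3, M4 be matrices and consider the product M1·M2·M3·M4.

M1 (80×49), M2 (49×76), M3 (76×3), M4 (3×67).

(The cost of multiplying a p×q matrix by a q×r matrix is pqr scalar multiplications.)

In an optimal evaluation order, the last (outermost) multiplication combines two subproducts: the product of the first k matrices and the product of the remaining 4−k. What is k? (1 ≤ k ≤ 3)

Adjacent pairs: M1M2 = 80·49·76 = 297920; M2M3 = 49·76·3 = 11172; M3M4 = 76·3·67 = 15276.
Length 3: M1..M3: k=1: 0+11172+80·49·3=22932; k=2: 297920+0+80·76·3=316160 → min 22932 | M2..M4: k=2: 0+15276+49·76·67=264784; k=3: 11172+0+49·3·67=21021 → min 21021.
Top-level splits: k=1: (M1..M1)·(M2..M4) → 0+21021+80·49·67 = 283661; k=2: (M1..M2)·(M3..M4) → 297920+15276+80·76·67 = 720556; k=3: (M1..M3)·(M4..M4) → 22932+0+80·3·67 = 39012.
Best split is after M3, i.e. k = 3.

3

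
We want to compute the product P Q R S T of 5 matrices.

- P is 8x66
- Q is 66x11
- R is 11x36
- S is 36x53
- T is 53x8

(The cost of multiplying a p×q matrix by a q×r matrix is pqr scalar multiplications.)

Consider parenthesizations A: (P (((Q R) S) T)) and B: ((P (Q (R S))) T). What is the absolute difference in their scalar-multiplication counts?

93430

Order A = (P (((Q R) S) T)): (Q R): 66×11 by 11×36 → 66×36, cost 66·11·36 = 26136; ((Q R) S): 66×36 by 36×53 → 66×53, cost 66·36·53 = 125928; cumulative 152064; (((Q R) S) T): 66×53 by 53×8 → 66×8, cost 66·53·8 = 27984; cumulative 180048; (P (((Q R) S) T)): 8×66 by 66×8 → 8×8, cost 8·66·8 = 4224; cumulative 184272. Total 184272.
Order B = ((P (Q (R S))) T): (R S): 11×36 by 36×53 → 11×53, cost 11·36·53 = 20988; (Q (R S)): 66×11 by 11×53 → 66×53, cost 66·11·53 = 38478; cumulative 59466; (P (Q (R S))): 8×66 by 66×53 → 8×53, cost 8·66·53 = 27984; cumulative 87450; ((P (Q (R S))) T): 8×53 by 53×8 → 8×8, cost 8·53·8 = 3392; cumulative 90842. Total 90842.
Difference: |184272 − 90842| = 93430.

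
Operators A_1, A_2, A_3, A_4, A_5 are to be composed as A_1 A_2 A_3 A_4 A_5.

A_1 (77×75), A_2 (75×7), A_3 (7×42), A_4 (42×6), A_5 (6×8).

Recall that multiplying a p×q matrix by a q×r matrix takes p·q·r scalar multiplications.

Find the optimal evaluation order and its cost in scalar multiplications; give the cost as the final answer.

Adjacent pairs: A_1A_2 = 77·75·7 = 40425; A_2A_3 = 75·7·42 = 22050; A_3A_4 = 7·42·6 = 1764; A_4A_5 = 42·6·8 = 2016.
Length 3: A_1..A_3: k=1: 0+22050+77·75·42=264600; k=2: 40425+0+77·7·42=63063 → min 63063 | A_2..A_4: k=2: 0+1764+75·7·6=4914; k=3: 22050+0+75·42·6=40950 → min 4914 | A_3..A_5: k=3: 0+2016+7·42·8=4368; k=4: 1764+0+7·6·8=2100 → min 2100.
Length 4: A_1..A_4: k=1: 0+4914+77·75·6=39564; k=2: 40425+1764+77·7·6=45423; k=3: 63063+0+77·42·6=82467 → min 39564 | A_2..A_5: k=2: 0+2100+75·7·8=6300; k=3: 22050+2016+75·42·8=49266; k=4: 4914+0+75·6·8=8514 → min 6300.
Length 5: A_1..A_5: k=1: 0+6300+77·75·8=52500; k=2: 40425+2100+77·7·8=46837; k=3: 63063+2016+77·42·8=90951; k=4: 39564+0+77·6·8=43260 → min 43260.
Optimal parenthesization: ((A_1 (A_2 (A_3 A_4))) A_5) with cost 43260.

43260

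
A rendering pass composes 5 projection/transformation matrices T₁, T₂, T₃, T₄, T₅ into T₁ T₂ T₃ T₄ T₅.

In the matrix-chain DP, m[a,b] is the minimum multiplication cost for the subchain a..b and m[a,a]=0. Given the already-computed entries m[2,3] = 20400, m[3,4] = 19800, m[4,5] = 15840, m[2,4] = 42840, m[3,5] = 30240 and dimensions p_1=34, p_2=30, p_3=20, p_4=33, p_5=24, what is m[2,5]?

m[2,5] = min over k∈[2,4] of m[2,k]+m[k+1,5]+p_{1}·p_k·p_{5}.
k=2: 0 + 30240 + 34·30·24 = 54720; k=3: 20400 + 15840 + 34·20·24 = 52560; k=4: 42840 + 0 + 34·33·24 = 69768.
Minimum: 52560 at k=3.

52560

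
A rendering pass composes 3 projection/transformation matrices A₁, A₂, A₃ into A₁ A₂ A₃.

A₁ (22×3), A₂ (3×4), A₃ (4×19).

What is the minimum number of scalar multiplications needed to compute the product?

Order (A₁ (A₂ A₃)): (A₂ A₃): 3×4 by 4×19 → 3×19, cost 3·4·19 = 228; (A₁ (A₂ A₃)): 22×3 by 3×19 → 22×19, cost 22·3·19 = 1254; cumulative 1482. Total 1482.
Order ((A₁ A₂) A₃): (A₁ A₂): 22×3 by 3×4 → 22×4, cost 22·3·4 = 264; ((A₁ A₂) A₃): 22×4 by 4×19 → 22×19, cost 22·4·19 = 1672; cumulative 1936. Total 1936.
Minimum: 1482.

1482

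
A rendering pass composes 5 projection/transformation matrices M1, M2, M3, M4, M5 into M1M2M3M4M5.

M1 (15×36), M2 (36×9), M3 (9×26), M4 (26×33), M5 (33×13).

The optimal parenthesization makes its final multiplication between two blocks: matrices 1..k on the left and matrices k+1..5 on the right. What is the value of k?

2

Adjacent pairs: M1M2 = 15·36·9 = 4860; M2M3 = 36·9·26 = 8424; M3M4 = 9·26·33 = 7722; M4M5 = 26·33·13 = 11154.
Length 3: M1..M3: k=1: 0+8424+15·36·26=22464; k=2: 4860+0+15·9·26=8370 → min 8370 | M2..M4: k=2: 0+7722+36·9·33=18414; k=3: 8424+0+36·26·33=39312 → min 18414 | M3..M5: k=3: 0+11154+9·26·13=14196; k=4: 7722+0+9·33·13=11583 → min 11583.
Length 4: M1..M4: k=1: 0+18414+15·36·33=36234; k=2: 4860+7722+15·9·33=17037; k=3: 8370+0+15·26·33=21240 → min 17037 | M2..M5: k=2: 0+11583+36·9·13=15795; k=3: 8424+11154+36·26·13=31746; k=4: 18414+0+36·33·13=33858 → min 15795.
Top-level splits: k=1: (M1..M1)·(M2..M5) → 0+15795+15·36·13 = 22815; k=2: (M1..M2)·(M3..M5) → 4860+11583+15·9·13 = 18198; k=3: (M1..M3)·(M4..M5) → 8370+11154+15·26·13 = 24594; k=4: (M1..M4)·(M5..M5) → 17037+0+15·33·13 = 23472.
Best split is after M2, i.e. k = 2.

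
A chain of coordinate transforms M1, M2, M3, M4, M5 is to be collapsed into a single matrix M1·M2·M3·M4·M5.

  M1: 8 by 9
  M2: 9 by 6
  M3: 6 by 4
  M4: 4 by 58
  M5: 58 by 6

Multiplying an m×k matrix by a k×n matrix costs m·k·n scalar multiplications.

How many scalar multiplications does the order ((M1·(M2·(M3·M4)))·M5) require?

(M3·M4): 6×4 by 4×58 → 6×58, cost 6·4·58 = 1392
(M2·(M3·M4)): 9×6 by 6×58 → 9×58, cost 9·6·58 = 3132; cumulative 4524
(M1·(M2·(M3·M4))): 8×9 by 9×58 → 8×58, cost 8·9·58 = 4176; cumulative 8700
((M1·(M2·(M3·M4)))·M5): 8×58 by 58×6 → 8×6, cost 8·58·6 = 2784; cumulative 11484
Total: 11484 scalar multiplications.

11484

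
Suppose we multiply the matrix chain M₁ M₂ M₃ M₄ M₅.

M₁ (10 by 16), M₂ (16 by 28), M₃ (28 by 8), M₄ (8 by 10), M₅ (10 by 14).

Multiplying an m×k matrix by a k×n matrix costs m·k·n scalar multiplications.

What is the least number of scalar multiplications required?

Adjacent pairs: M₁M₂ = 10·16·28 = 4480; M₂M₃ = 16·28·8 = 3584; M₃M₄ = 28·8·10 = 2240; M₄M₅ = 8·10·14 = 1120.
Length 3: M₁..M₃: k=1: 0+3584+10·16·8=4864; k=2: 4480+0+10·28·8=6720 → min 4864 | M₂..M₄: k=2: 0+2240+16·28·10=6720; k=3: 3584+0+16·8·10=4864 → min 4864 | M₃..M₅: k=3: 0+1120+28·8·14=4256; k=4: 2240+0+28·10·14=6160 → min 4256.
Length 4: M₁..M₄: k=1: 0+4864+10·16·10=6464; k=2: 4480+2240+10·28·10=9520; k=3: 4864+0+10·8·10=5664 → min 5664 | M₂..M₅: k=2: 0+4256+16·28·14=10528; k=3: 3584+1120+16·8·14=6496; k=4: 4864+0+16·10·14=7104 → min 6496.
Length 5: M₁..M₅: k=1: 0+6496+10·16·14=8736; k=2: 4480+4256+10·28·14=12656; k=3: 4864+1120+10·8·14=7104; k=4: 5664+0+10·10·14=7064 → min 7064.
Optimal order: (((M₁ (M₂ M₃)) M₄) M₅) with cost 7064.

7064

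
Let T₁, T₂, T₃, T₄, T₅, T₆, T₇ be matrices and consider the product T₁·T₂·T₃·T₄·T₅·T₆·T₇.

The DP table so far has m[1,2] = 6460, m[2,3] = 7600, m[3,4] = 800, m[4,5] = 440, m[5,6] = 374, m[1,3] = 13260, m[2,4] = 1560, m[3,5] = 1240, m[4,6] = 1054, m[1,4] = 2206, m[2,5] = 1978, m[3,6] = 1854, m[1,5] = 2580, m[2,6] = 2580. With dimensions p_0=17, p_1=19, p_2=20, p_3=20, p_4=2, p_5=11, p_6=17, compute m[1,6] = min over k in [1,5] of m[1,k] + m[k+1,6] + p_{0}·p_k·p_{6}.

3158

m[1,6] = min over k∈[1,5] of m[1,k]+m[k+1,6]+p_{0}·p_k·p_{6}.
k=1: 0 + 2580 + 17·19·17 = 8071; k=2: 6460 + 1854 + 17·20·17 = 14094; k=3: 13260 + 1054 + 17·20·17 = 20094; k=4: 2206 + 374 + 17·2·17 = 3158; k=5: 2580 + 0 + 17·11·17 = 5759.
Minimum: 3158 at k=4.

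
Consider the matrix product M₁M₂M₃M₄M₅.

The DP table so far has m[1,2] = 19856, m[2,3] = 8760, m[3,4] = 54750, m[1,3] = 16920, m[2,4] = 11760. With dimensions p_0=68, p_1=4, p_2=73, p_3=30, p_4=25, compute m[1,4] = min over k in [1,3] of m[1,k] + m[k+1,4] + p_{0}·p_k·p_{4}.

18560

m[1,4] = min over k∈[1,3] of m[1,k]+m[k+1,4]+p_{0}·p_k·p_{4}.
k=1: 0 + 11760 + 68·4·25 = 18560; k=2: 19856 + 54750 + 68·73·25 = 198706; k=3: 16920 + 0 + 68·30·25 = 67920.
Minimum: 18560 at k=1.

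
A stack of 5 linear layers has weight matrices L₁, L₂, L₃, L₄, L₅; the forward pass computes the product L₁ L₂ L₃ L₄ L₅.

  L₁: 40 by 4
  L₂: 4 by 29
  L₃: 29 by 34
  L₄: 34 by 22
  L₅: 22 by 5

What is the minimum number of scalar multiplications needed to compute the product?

Adjacent pairs: L₁L₂ = 40·4·29 = 4640; L₂L₃ = 4·29·34 = 3944; L₃L₄ = 29·34·22 = 21692; L₄L₅ = 34·22·5 = 3740.
Length 3: L₁..L₃: k=1: 0+3944+40·4·34=9384; k=2: 4640+0+40·29·34=44080 → min 9384 | L₂..L₄: k=2: 0+21692+4·29·22=24244; k=3: 3944+0+4·34·22=6936 → min 6936 | L₃..L₅: k=3: 0+3740+29·34·5=8670; k=4: 21692+0+29·22·5=24882 → min 8670.
Length 4: L₁..L₄: k=1: 0+6936+40·4·22=10456; k=2: 4640+21692+40·29·22=51852; k=3: 9384+0+40·34·22=39304 → min 10456 | L₂..L₅: k=2: 0+8670+4·29·5=9250; k=3: 3944+3740+4·34·5=8364; k=4: 6936+0+4·22·5=7376 → min 7376.
Length 5: L₁..L₅: k=1: 0+7376+40·4·5=8176; k=2: 4640+8670+40·29·5=19110; k=3: 9384+3740+40·34·5=19924; k=4: 10456+0+40·22·5=14856 → min 8176.
Optimal order: (L₁ (((L₂ L₃) L₄) L₅)) with cost 8176.

8176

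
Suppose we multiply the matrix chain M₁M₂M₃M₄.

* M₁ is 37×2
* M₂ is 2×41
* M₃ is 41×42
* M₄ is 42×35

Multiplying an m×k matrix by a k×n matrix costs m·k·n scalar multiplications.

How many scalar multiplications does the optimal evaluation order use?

8974

Adjacent pairs: M₁M₂ = 37·2·41 = 3034; M₂M₃ = 2·41·42 = 3444; M₃M₄ = 41·42·35 = 60270.
Length 3: M₁..M₃: k=1: 0+3444+37·2·42=6552; k=2: 3034+0+37·41·42=66748 → min 6552 | M₂..M₄: k=2: 0+60270+2·41·35=63140; k=3: 3444+0+2·42·35=6384 → min 6384.
Length 4: M₁..M₄: k=1: 0+6384+37·2·35=8974; k=2: 3034+60270+37·41·35=116399; k=3: 6552+0+37·42·35=60942 → min 8974.
Optimal order: (M₁((M₂M₃)M₄)) with cost 8974.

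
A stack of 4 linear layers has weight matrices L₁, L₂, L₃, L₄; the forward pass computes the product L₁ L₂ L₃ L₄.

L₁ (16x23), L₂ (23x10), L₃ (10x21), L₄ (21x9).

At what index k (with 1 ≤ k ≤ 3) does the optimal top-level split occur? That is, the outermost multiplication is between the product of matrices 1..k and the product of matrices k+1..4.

2

Adjacent pairs: L₁L₂ = 16·23·10 = 3680; L₂L₃ = 23·10·21 = 4830; L₃L₄ = 10·21·9 = 1890.
Length 3: L₁..L₃: k=1: 0+4830+16·23·21=12558; k=2: 3680+0+16·10·21=7040 → min 7040 | L₂..L₄: k=2: 0+1890+23·10·9=3960; k=3: 4830+0+23·21·9=9177 → min 3960.
Top-level splits: k=1: (L₁..L₁)·(L₂..L₄) → 0+3960+16·23·9 = 7272; k=2: (L₁..L₂)·(L₃..L₄) → 3680+1890+16·10·9 = 7010; k=3: (L₁..L₃)·(L₄..L₄) → 7040+0+16·21·9 = 10064.
Best split is after L₂, i.e. k = 2.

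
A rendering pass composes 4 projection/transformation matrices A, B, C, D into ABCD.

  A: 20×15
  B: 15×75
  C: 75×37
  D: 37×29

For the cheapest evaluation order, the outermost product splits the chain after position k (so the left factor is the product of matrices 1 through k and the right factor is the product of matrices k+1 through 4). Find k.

Adjacent pairs: AB = 20·15·75 = 22500; BC = 15·75·37 = 41625; CD = 75·37·29 = 80475.
Length 3: A..C: k=1: 0+41625+20·15·37=52725; k=2: 22500+0+20·75·37=78000 → min 52725 | B..D: k=2: 0+80475+15·75·29=113100; k=3: 41625+0+15·37·29=57720 → min 57720.
Top-level splits: k=1: (A..A)·(B..D) → 0+57720+20·15·29 = 66420; k=2: (A..B)·(C..D) → 22500+80475+20·75·29 = 146475; k=3: (A..C)·(D..D) → 52725+0+20·37·29 = 74185.
Best split is after A, i.e. k = 1.

1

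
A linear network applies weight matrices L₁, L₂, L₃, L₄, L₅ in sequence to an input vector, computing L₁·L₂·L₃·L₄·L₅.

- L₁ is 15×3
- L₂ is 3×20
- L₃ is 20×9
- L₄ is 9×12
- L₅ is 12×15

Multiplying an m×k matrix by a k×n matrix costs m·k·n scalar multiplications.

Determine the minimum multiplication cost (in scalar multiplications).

Adjacent pairs: L₁L₂ = 15·3·20 = 900; L₂L₃ = 3·20·9 = 540; L₃L₄ = 20·9·12 = 2160; L₄L₅ = 9·12·15 = 1620.
Length 3: L₁..L₃: k=1: 0+540+15·3·9=945; k=2: 900+0+15·20·9=3600 → min 945 | L₂..L₄: k=2: 0+2160+3·20·12=2880; k=3: 540+0+3·9·12=864 → min 864 | L₃..L₅: k=3: 0+1620+20·9·15=4320; k=4: 2160+0+20·12·15=5760 → min 4320.
Length 4: L₁..L₄: k=1: 0+864+15·3·12=1404; k=2: 900+2160+15·20·12=6660; k=3: 945+0+15·9·12=2565 → min 1404 | L₂..L₅: k=2: 0+4320+3·20·15=5220; k=3: 540+1620+3·9·15=2565; k=4: 864+0+3·12·15=1404 → min 1404.
Length 5: L₁..L₅: k=1: 0+1404+15·3·15=2079; k=2: 900+4320+15·20·15=9720; k=3: 945+1620+15·9·15=4590; k=4: 1404+0+15·12·15=4104 → min 2079.
Optimal order: (L₁·(((L₂·L₃)·L₄)·L₅)) with cost 2079.

2079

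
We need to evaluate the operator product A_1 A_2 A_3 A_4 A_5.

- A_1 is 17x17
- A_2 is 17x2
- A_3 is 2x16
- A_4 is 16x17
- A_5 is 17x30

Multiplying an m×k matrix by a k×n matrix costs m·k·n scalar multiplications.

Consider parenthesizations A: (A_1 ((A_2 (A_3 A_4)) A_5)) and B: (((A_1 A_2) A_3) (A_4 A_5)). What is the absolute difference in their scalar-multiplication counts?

Order A = (A_1 ((A_2 (A_3 A_4)) A_5)): (A_3 A_4): 2×16 by 16×17 → 2×17, cost 2·16·17 = 544; (A_2 (A_3 A_4)): 17×2 by 2×17 → 17×17, cost 17·2·17 = 578; cumulative 1122; ((A_2 (A_3 A_4)) A_5): 17×17 by 17×30 → 17×30, cost 17·17·30 = 8670; cumulative 9792; (A_1 ((A_2 (A_3 A_4)) A_5)): 17×17 by 17×30 → 17×30, cost 17·17·30 = 8670; cumulative 18462. Total 18462.
Order B = (((A_1 A_2) A_3) (A_4 A_5)): (A_1 A_2): 17×17 by 17×2 → 17×2, cost 17·17·2 = 578; ((A_1 A_2) A_3): 17×2 by 2×16 → 17×16, cost 17·2·16 = 544; cumulative 1122; (A_4 A_5): 16×17 by 17×30 → 16×30, cost 16·17·30 = 8160; (((A_1 A_2) A_3) (A_4 A_5)): 17×16 by 16×30 → 17×30, cost 17·16·30 = 8160; cumulative 17442. Total 17442.
Difference: |18462 − 17442| = 1020.

1020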